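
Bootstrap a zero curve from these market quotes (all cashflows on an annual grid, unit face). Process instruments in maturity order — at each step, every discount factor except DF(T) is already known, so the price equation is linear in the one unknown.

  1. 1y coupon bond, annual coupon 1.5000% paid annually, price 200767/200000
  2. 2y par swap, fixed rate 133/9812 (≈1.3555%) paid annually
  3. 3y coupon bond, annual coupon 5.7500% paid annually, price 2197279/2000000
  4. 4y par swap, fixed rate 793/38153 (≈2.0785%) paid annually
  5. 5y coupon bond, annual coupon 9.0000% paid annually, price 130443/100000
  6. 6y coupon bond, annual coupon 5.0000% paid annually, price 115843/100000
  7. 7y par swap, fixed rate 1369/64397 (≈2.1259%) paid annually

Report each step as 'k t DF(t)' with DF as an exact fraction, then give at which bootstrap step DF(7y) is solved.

1 1 989/1000
2 2 4867/5000
3 3 4661/5000
4 4 9207/10000
5 5 8817/10000
6 6 2199/2500
7 7 8631/10000
DF(7y) is solved at step 7

step 1 [1y] bond c/1=3/200: DF=(200767/200000 − 3/200·(0))/(1+3/200) = 989/1000 ≈ 0.989000
step 2 [2y] swap r/1=133/9812: DF=(1 − 133/9812·(0.989000))/(1+133/9812) = 4867/5000 ≈ 0.973400
step 3 [3y] bond c/1=23/400: DF=(2197279/2000000 − 23/400·(0.989000+0.973400))/(1+23/400) = 4661/5000 ≈ 0.932200
step 4 [4y] swap r/1=793/38153: DF=(1 − 793/38153·(0.989000+0.973400+0.932200))/(1+793/38153) = 9207/10000 ≈ 0.920700
step 5 [5y] bond c/1=9/100: DF=(130443/100000 − 9/100·(0.989000+0.973400+0.932200+0.920700))/(1+9/100) = 8817/10000 ≈ 0.881700
step 6 [6y] bond c/1=1/20: DF=(115843/100000 − 1/20·(0.989000+0.973400+0.932200+0.920700+0.881700))/(1+1/20) = 2199/2500 ≈ 0.879600
step 7 [7y] swap r/1=1369/64397: DF=(1 − 1369/64397·(0.989000+0.973400+0.932200+0.920700+0.881700+0.879600))/(1+1369/64397) = 8631/10000 ≈ 0.863100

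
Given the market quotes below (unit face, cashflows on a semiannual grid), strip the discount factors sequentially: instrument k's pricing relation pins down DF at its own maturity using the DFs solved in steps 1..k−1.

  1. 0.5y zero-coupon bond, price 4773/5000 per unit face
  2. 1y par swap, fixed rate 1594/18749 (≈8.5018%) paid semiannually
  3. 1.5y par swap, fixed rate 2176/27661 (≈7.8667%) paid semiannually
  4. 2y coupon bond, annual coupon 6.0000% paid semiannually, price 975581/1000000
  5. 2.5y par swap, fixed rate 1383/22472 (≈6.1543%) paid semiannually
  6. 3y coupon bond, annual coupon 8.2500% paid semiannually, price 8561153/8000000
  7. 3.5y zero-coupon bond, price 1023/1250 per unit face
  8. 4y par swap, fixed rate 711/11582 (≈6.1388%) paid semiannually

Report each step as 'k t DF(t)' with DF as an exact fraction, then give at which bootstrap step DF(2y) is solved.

step 1 [0.5y] zero: DF = P = 4773/5000 ≈ 0.954600
step 2 [1y] swap r/2=797/18749: DF=(1 − 797/18749·(0.954600))/(1+797/18749) = 9203/10000 ≈ 0.920300
step 3 [1.5y] swap r/2=1088/27661: DF=(1 − 1088/27661·(0.954600+0.920300))/(1+1088/27661) = 557/625 ≈ 0.891200
step 4 [2y] bond c/2=3/100: DF=(975581/1000000 − 3/100·(0.954600+0.920300+0.891200))/(1+3/100) = 4333/5000 ≈ 0.866600
step 5 [2.5y] swap r/2=1383/44944: DF=(1 − 1383/44944·(0.954600+0.920300+0.891200+0.866600))/(1+1383/44944) = 8617/10000 ≈ 0.861700
step 6 [3y] bond c/2=33/800: DF=(8561153/8000000 − 33/800·(0.954600+0.920300+0.891200+0.866600+0.861700))/(1+33/800) = 8497/10000 ≈ 0.849700
step 7 [3.5y] zero: DF = P = 1023/1250 ≈ 0.818400
step 8 [4y] swap r/2=711/23164: DF=(1 − 711/23164·(0.954600+0.920300+0.891200+0.866600+0.861700+0.849700+0.818400))/(1+711/23164) = 7867/10000 ≈ 0.786700

1 1/2 4773/5000
2 1 9203/10000
3 3/2 557/625
4 2 4333/5000
5 5/2 8617/10000
6 3 8497/10000
7 7/2 1023/1250
8 4 7867/10000
DF(2y) is solved at step 4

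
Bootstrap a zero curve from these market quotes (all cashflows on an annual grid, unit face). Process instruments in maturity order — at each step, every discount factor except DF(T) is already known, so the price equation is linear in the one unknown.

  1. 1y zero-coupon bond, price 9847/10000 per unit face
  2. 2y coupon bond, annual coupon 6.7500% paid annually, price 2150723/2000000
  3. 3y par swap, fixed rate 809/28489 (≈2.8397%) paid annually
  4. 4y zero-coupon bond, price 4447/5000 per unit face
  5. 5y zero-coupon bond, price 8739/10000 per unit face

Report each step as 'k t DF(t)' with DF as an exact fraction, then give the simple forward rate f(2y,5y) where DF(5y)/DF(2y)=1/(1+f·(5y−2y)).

1 1 9847/10000
2 2 9451/10000
3 3 9191/10000
4 4 4447/5000
5 5 8739/10000
f(2y,5y) = ((9451/10000)/(8739/10000) − 1)/(3) = 712/26217 ≈ 2.7158%

step 1 [1y] zero: DF = P = 9847/10000 ≈ 0.984700
step 2 [2y] bond c/1=27/400: DF=(2150723/2000000 − 27/400·(0.984700))/(1+27/400) = 9451/10000 ≈ 0.945100
step 3 [3y] swap r/1=809/28489: DF=(1 − 809/28489·(0.984700+0.945100))/(1+809/28489) = 9191/10000 ≈ 0.919100
step 4 [4y] zero: DF = P = 4447/5000 ≈ 0.889400
step 5 [5y] zero: DF = P = 8739/10000 ≈ 0.873900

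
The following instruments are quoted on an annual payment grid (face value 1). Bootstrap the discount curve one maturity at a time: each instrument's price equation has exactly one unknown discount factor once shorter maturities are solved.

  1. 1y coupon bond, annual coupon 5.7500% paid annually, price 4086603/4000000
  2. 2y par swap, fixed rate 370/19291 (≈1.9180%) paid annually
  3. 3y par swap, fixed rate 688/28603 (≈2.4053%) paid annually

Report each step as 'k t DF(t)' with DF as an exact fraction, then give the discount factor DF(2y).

step 1 [1y] bond c/1=23/400: DF=(4086603/4000000 − 23/400·(0))/(1+23/400) = 9661/10000 ≈ 0.966100
step 2 [2y] swap r/1=370/19291: DF=(1 − 370/19291·(0.966100))/(1+370/19291) = 963/1000 ≈ 0.963000
step 3 [3y] swap r/1=688/28603: DF=(1 − 688/28603·(0.966100+0.963000))/(1+688/28603) = 582/625 ≈ 0.931200

1 1 9661/10000
2 2 963/1000
3 3 582/625
DF(2y) = 963/1000 ≈ 0.963000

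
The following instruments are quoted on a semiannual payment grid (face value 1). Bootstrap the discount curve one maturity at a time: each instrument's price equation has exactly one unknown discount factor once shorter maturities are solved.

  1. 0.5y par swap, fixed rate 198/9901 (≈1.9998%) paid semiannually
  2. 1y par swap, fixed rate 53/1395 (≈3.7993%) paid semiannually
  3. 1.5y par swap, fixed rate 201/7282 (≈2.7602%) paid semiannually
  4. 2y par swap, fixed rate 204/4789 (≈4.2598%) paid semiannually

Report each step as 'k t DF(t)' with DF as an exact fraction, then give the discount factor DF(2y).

step 1 [0.5y] swap r/2=99/9901: DF=(1 − 99/9901·(0))/(1+99/9901) = 9901/10000 ≈ 0.990100
step 2 [1y] swap r/2=53/2790: DF=(1 − 53/2790·(0.990100))/(1+53/2790) = 9629/10000 ≈ 0.962900
step 3 [1.5y] swap r/2=201/14564: DF=(1 − 201/14564·(0.990100+0.962900))/(1+201/14564) = 4799/5000 ≈ 0.959800
step 4 [2y] swap r/2=102/4789: DF=(1 − 102/4789·(0.990100+0.962900+0.959800))/(1+102/4789) = 574/625 ≈ 0.918400

1 1/2 9901/10000
2 1 9629/10000
3 3/2 4799/5000
4 2 574/625
DF(2y) = 574/625 ≈ 0.918400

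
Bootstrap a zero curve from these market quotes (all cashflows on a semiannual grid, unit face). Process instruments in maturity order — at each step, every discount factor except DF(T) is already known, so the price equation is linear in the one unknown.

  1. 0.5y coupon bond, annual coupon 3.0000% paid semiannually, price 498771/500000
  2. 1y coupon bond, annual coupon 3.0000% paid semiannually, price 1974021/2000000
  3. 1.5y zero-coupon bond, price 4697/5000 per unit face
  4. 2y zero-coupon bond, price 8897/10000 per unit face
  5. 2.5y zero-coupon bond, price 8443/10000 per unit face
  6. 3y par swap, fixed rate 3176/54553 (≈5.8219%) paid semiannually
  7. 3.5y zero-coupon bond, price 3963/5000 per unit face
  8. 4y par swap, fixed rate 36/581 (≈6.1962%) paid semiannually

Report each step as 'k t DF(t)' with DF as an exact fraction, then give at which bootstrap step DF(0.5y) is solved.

step 1 [0.5y] bond c/2=3/200: DF=(498771/500000 − 3/200·(0))/(1+3/200) = 2457/2500 ≈ 0.982800
step 2 [1y] bond c/2=3/200: DF=(1974021/2000000 − 3/200·(0.982800))/(1+3/200) = 9579/10000 ≈ 0.957900
step 3 [1.5y] zero: DF = P = 4697/5000 ≈ 0.939400
step 4 [2y] zero: DF = P = 8897/10000 ≈ 0.889700
step 5 [2.5y] zero: DF = P = 8443/10000 ≈ 0.844300
step 6 [3y] swap r/2=1588/54553: DF=(1 − 1588/54553·(0.982800+0.957900+0.939400+0.889700+0.844300))/(1+1588/54553) = 2103/2500 ≈ 0.841200
step 7 [3.5y] zero: DF = P = 3963/5000 ≈ 0.792600
step 8 [4y] swap r/2=18/581: DF=(1 − 18/581·(0.982800+0.957900+0.939400+0.889700+0.844300+0.841200+0.792600))/(1+18/581) = 3911/5000 ≈ 0.782200

1 1/2 2457/2500
2 1 9579/10000
3 3/2 4697/5000
4 2 8897/10000
5 5/2 8443/10000
6 3 2103/2500
7 7/2 3963/5000
8 4 3911/5000
DF(0.5y) is solved at step 1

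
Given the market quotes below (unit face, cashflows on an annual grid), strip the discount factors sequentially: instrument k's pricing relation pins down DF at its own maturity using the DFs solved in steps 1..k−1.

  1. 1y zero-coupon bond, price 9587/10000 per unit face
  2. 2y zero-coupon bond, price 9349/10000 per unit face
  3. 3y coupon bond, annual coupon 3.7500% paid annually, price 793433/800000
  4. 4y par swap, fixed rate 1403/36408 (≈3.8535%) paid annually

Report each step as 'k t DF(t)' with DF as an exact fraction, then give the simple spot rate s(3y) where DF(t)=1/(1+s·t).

step 1 [1y] zero: DF = P = 9587/10000 ≈ 0.958700
step 2 [2y] zero: DF = P = 9349/10000 ≈ 0.934900
step 3 [3y] bond c/1=3/80: DF=(793433/800000 − 3/80·(0.958700+0.934900))/(1+3/80) = 71/80 ≈ 0.887500
step 4 [4y] swap r/1=1403/36408: DF=(1 − 1403/36408·(0.958700+0.934900+0.887500))/(1+1403/36408) = 8597/10000 ≈ 0.859700

1 1 9587/10000
2 2 9349/10000
3 3 71/80
4 4 8597/10000
s(3y) = (1/(71/80) − 1)/(3) = 3/71 ≈ 4.2254%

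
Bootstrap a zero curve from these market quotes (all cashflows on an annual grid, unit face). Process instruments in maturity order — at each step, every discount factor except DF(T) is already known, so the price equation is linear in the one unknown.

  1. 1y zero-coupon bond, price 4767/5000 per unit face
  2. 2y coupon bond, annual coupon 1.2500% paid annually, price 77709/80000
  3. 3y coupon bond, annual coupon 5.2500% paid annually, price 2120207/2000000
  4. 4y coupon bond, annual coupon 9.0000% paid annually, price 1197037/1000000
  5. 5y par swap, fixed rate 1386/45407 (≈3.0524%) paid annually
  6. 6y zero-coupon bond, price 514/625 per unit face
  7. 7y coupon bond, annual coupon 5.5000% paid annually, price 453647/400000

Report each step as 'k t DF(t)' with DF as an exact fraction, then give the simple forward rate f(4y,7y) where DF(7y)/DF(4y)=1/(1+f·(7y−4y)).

1 1 4767/5000
2 2 2369/2500
3 3 2281/2500
4 4 8659/10000
5 5 4307/5000
6 6 514/625
7 7 3977/5000
f(4y,7y) = ((8659/10000)/(3977/5000) − 1)/(3) = 235/7954 ≈ 2.9545%

step 1 [1y] zero: DF = P = 4767/5000 ≈ 0.953400
step 2 [2y] bond c/1=1/80: DF=(77709/80000 − 1/80·(0.953400))/(1+1/80) = 2369/2500 ≈ 0.947600
step 3 [3y] bond c/1=21/400: DF=(2120207/2000000 − 21/400·(0.953400+0.947600))/(1+21/400) = 2281/2500 ≈ 0.912400
step 4 [4y] bond c/1=9/100: DF=(1197037/1000000 − 9/100·(0.953400+0.947600+0.912400))/(1+9/100) = 8659/10000 ≈ 0.865900
step 5 [5y] swap r/1=1386/45407: DF=(1 − 1386/45407·(0.953400+0.947600+0.912400+0.865900))/(1+1386/45407) = 4307/5000 ≈ 0.861400
step 6 [6y] zero: DF = P = 514/625 ≈ 0.822400
step 7 [7y] bond c/1=11/200: DF=(453647/400000 − 11/200·(0.953400+0.947600+0.912400+0.865900+0.861400+0.822400))/(1+11/200) = 3977/5000 ≈ 0.795400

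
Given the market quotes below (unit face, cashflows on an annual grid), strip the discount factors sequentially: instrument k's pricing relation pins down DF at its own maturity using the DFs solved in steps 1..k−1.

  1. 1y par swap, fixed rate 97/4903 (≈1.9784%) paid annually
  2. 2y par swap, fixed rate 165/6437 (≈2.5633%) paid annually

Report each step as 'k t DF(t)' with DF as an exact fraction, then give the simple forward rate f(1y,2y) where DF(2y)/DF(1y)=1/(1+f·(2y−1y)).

1 1 4903/5000
2 2 1901/2000
f(1y,2y) = ((4903/5000)/(1901/2000) − 1)/(1) = 301/9505 ≈ 3.1668%

step 1 [1y] swap r/1=97/4903: DF=(1 − 97/4903·(0))/(1+97/4903) = 4903/5000 ≈ 0.980600
step 2 [2y] swap r/1=165/6437: DF=(1 − 165/6437·(0.980600))/(1+165/6437) = 1901/2000 ≈ 0.950500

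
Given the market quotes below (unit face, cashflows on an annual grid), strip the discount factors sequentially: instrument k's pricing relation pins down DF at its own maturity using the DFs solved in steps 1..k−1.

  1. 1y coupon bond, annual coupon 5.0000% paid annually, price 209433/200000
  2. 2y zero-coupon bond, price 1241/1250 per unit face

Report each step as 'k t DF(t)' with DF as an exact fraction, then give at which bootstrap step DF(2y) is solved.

1 1 9973/10000
2 2 1241/1250
DF(2y) is solved at step 2

step 1 [1y] bond c/1=1/20: DF=(209433/200000 − 1/20·(0))/(1+1/20) = 9973/10000 ≈ 0.997300
step 2 [2y] zero: DF = P = 1241/1250 ≈ 0.992800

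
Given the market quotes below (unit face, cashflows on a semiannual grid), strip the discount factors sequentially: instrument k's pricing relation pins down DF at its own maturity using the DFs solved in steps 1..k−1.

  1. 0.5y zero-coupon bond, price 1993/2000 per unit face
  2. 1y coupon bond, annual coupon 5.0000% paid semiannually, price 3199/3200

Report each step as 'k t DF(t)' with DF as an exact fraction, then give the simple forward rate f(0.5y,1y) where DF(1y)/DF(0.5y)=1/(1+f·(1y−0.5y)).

1 1/2 1993/2000
2 1 951/1000
f(0.5y,1y) = ((1993/2000)/(951/1000) − 1)/(1/2) = 91/951 ≈ 9.5689%

step 1 [0.5y] zero: DF = P = 1993/2000 ≈ 0.996500
step 2 [1y] bond c/2=1/40: DF=(3199/3200 − 1/40·(0.996500))/(1+1/40) = 951/1000 ≈ 0.951000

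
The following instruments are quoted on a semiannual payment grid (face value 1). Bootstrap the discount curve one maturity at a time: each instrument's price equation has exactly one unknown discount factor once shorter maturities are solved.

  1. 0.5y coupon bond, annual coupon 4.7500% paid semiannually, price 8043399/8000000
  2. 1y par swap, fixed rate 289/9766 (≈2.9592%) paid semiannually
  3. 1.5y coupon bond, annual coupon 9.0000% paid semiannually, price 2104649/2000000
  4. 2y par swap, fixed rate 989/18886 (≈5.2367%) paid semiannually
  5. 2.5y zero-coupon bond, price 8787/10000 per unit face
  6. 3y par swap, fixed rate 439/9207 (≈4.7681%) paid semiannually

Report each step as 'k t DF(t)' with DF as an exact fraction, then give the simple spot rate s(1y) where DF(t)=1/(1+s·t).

1 1/2 9821/10000
2 1 9711/10000
3 3/2 9229/10000
4 2 9011/10000
5 5/2 8787/10000
6 3 8683/10000
s(1y) = (1/(9711/10000) − 1)/(1) = 289/9711 ≈ 2.9760%

step 1 [0.5y] bond c/2=19/800: DF=(8043399/8000000 − 19/800·(0))/(1+19/800) = 9821/10000 ≈ 0.982100
step 2 [1y] swap r/2=289/19532: DF=(1 − 289/19532·(0.982100))/(1+289/19532) = 9711/10000 ≈ 0.971100
step 3 [1.5y] bond c/2=9/200: DF=(2104649/2000000 − 9/200·(0.982100+0.971100))/(1+9/200) = 9229/10000 ≈ 0.922900
step 4 [2y] swap r/2=989/37772: DF=(1 − 989/37772·(0.982100+0.971100+0.922900))/(1+989/37772) = 9011/10000 ≈ 0.901100
step 5 [2.5y] zero: DF = P = 8787/10000 ≈ 0.878700
step 6 [3y] swap r/2=439/18414: DF=(1 − 439/18414·(0.982100+0.971100+0.922900+0.901100+0.878700))/(1+439/18414) = 8683/10000 ≈ 0.868300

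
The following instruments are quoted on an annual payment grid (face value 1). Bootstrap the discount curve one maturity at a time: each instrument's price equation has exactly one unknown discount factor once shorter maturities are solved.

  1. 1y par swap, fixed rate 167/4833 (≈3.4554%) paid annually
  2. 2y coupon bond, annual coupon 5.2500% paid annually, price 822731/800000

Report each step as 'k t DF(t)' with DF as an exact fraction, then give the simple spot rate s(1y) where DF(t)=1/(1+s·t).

1 1 4833/5000
2 2 9289/10000
s(1y) = (1/(4833/5000) − 1)/(1) = 167/4833 ≈ 3.4554%

step 1 [1y] swap r/1=167/4833: DF=(1 − 167/4833·(0))/(1+167/4833) = 4833/5000 ≈ 0.966600
step 2 [2y] bond c/1=21/400: DF=(822731/800000 − 21/400·(0.966600))/(1+21/400) = 9289/10000 ≈ 0.928900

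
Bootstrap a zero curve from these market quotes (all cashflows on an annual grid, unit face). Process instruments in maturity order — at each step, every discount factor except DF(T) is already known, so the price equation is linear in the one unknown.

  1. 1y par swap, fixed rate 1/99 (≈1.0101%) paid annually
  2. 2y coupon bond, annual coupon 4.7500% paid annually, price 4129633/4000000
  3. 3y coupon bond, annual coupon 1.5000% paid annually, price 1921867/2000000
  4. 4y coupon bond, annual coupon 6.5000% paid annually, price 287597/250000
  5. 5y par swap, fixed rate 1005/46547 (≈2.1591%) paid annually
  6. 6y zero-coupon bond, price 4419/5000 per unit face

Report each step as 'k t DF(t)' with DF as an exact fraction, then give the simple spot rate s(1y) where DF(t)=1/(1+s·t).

1 1 99/100
2 2 9407/10000
3 3 4591/5000
4 4 9063/10000
5 5 1799/2000
6 6 4419/5000
s(1y) = (1/(99/100) − 1)/(1) = 1/99 ≈ 1.0101%

step 1 [1y] swap r/1=1/99: DF=(1 − 1/99·(0))/(1+1/99) = 99/100 ≈ 0.990000
step 2 [2y] bond c/1=19/400: DF=(4129633/4000000 − 19/400·(0.990000))/(1+19/400) = 9407/10000 ≈ 0.940700
step 3 [3y] bond c/1=3/200: DF=(1921867/2000000 − 3/200·(0.990000+0.940700))/(1+3/200) = 4591/5000 ≈ 0.918200
step 4 [4y] bond c/1=13/200: DF=(287597/250000 − 13/200·(0.990000+0.940700+0.918200))/(1+13/200) = 9063/10000 ≈ 0.906300
step 5 [5y] swap r/1=1005/46547: DF=(1 − 1005/46547·(0.990000+0.940700+0.918200+0.906300))/(1+1005/46547) = 1799/2000 ≈ 0.899500
step 6 [6y] zero: DF = P = 4419/5000 ≈ 0.883800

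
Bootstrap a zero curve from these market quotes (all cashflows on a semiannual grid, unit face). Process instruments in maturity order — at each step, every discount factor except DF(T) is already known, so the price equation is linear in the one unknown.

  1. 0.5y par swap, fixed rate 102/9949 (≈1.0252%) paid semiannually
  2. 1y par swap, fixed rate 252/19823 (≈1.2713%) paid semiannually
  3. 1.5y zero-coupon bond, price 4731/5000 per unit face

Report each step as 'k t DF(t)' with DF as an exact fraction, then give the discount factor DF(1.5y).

step 1 [0.5y] swap r/2=51/9949: DF=(1 − 51/9949·(0))/(1+51/9949) = 9949/10000 ≈ 0.994900
step 2 [1y] swap r/2=126/19823: DF=(1 − 126/19823·(0.994900))/(1+126/19823) = 4937/5000 ≈ 0.987400
step 3 [1.5y] zero: DF = P = 4731/5000 ≈ 0.946200

1 1/2 9949/10000
2 1 4937/5000
3 3/2 4731/5000
DF(1.5y) = 4731/5000 ≈ 0.946200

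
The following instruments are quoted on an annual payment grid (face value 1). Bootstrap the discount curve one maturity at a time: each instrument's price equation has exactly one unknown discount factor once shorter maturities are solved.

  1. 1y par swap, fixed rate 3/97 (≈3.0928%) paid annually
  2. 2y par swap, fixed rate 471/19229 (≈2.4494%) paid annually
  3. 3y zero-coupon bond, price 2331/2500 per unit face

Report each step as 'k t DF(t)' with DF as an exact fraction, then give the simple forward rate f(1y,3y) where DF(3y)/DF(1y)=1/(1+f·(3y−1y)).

step 1 [1y] swap r/1=3/97: DF=(1 − 3/97·(0))/(1+3/97) = 97/100 ≈ 0.970000
step 2 [2y] swap r/1=471/19229: DF=(1 − 471/19229·(0.970000))/(1+471/19229) = 9529/10000 ≈ 0.952900
step 3 [3y] zero: DF = P = 2331/2500 ≈ 0.932400

1 1 97/100
2 2 9529/10000
3 3 2331/2500
f(1y,3y) = ((97/100)/(2331/2500) − 1)/(2) = 47/2331 ≈ 2.0163%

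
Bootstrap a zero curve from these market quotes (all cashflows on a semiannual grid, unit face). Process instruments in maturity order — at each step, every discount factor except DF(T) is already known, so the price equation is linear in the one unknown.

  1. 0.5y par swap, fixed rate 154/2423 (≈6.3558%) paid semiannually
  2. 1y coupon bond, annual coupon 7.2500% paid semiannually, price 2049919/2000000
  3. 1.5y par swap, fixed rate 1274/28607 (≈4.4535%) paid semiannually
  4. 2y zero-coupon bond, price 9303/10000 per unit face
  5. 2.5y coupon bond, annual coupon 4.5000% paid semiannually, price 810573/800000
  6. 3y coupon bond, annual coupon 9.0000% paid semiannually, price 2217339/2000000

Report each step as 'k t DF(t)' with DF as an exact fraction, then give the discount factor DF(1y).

1 1/2 2423/2500
2 1 597/625
3 3/2 9363/10000
4 2 9303/10000
5 5/2 363/400
6 3 4293/5000
DF(1y) = 597/625 ≈ 0.955200

step 1 [0.5y] swap r/2=77/2423: DF=(1 − 77/2423·(0))/(1+77/2423) = 2423/2500 ≈ 0.969200
step 2 [1y] bond c/2=29/800: DF=(2049919/2000000 − 29/800·(0.969200))/(1+29/800) = 597/625 ≈ 0.955200
step 3 [1.5y] swap r/2=637/28607: DF=(1 − 637/28607·(0.969200+0.955200))/(1+637/28607) = 9363/10000 ≈ 0.936300
step 4 [2y] zero: DF = P = 9303/10000 ≈ 0.930300
step 5 [2.5y] bond c/2=9/400: DF=(810573/800000 − 9/400·(0.969200+0.955200+0.936300+0.930300))/(1+9/400) = 363/400 ≈ 0.907500
step 6 [3y] bond c/2=9/200: DF=(2217339/2000000 − 9/200·(0.969200+0.955200+0.936300+0.930300+0.907500))/(1+9/200) = 4293/5000 ≈ 0.858600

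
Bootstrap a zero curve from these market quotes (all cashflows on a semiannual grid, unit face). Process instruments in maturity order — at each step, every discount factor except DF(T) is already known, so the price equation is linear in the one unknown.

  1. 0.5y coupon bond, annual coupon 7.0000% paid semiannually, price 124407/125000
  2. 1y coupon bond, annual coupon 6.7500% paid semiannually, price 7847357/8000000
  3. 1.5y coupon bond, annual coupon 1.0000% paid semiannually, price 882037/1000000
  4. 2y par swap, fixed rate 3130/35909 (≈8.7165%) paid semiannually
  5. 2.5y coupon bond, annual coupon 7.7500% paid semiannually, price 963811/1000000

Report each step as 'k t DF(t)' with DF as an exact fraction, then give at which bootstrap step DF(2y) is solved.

1 1/2 601/625
2 1 367/400
3 3/2 8683/10000
4 2 1687/2000
5 5/2 7939/10000
DF(2y) is solved at step 4

step 1 [0.5y] bond c/2=7/200: DF=(124407/125000 − 7/200·(0))/(1+7/200) = 601/625 ≈ 0.961600
step 2 [1y] bond c/2=27/800: DF=(7847357/8000000 − 27/800·(0.961600))/(1+27/800) = 367/400 ≈ 0.917500
step 3 [1.5y] bond c/2=1/200: DF=(882037/1000000 − 1/200·(0.961600+0.917500))/(1+1/200) = 8683/10000 ≈ 0.868300
step 4 [2y] swap r/2=1565/35909: DF=(1 − 1565/35909·(0.961600+0.917500+0.868300))/(1+1565/35909) = 1687/2000 ≈ 0.843500
step 5 [2.5y] bond c/2=31/800: DF=(963811/1000000 − 31/800·(0.961600+0.917500+0.868300+0.843500))/(1+31/800) = 7939/10000 ≈ 0.793900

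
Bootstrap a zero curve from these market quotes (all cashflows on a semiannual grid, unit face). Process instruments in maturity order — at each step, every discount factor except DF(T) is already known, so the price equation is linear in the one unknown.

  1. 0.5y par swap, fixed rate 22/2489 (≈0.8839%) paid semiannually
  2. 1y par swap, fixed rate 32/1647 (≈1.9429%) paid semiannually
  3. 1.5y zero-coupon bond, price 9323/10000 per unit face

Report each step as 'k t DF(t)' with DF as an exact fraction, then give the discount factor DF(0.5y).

step 1 [0.5y] swap r/2=11/2489: DF=(1 − 11/2489·(0))/(1+11/2489) = 2489/2500 ≈ 0.995600
step 2 [1y] swap r/2=16/1647: DF=(1 − 16/1647·(0.995600))/(1+16/1647) = 613/625 ≈ 0.980800
step 3 [1.5y] zero: DF = P = 9323/10000 ≈ 0.932300

1 1/2 2489/2500
2 1 613/625
3 3/2 9323/10000
DF(0.5y) = 2489/2500 ≈ 0.995600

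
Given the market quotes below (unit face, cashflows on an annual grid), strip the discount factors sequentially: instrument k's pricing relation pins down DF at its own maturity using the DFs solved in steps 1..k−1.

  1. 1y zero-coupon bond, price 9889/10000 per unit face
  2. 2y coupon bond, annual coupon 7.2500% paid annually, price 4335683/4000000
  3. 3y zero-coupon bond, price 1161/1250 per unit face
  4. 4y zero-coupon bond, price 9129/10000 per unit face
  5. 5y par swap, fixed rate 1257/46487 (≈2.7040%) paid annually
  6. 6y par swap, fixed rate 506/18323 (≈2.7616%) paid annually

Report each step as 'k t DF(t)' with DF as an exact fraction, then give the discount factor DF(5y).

1 1 9889/10000
2 2 4719/5000
3 3 1161/1250
4 4 9129/10000
5 5 8743/10000
6 6 4241/5000
DF(5y) = 8743/10000 ≈ 0.874300

step 1 [1y] zero: DF = P = 9889/10000 ≈ 0.988900
step 2 [2y] bond c/1=29/400: DF=(4335683/4000000 − 29/400·(0.988900))/(1+29/400) = 4719/5000 ≈ 0.943800
step 3 [3y] zero: DF = P = 1161/1250 ≈ 0.928800
step 4 [4y] zero: DF = P = 9129/10000 ≈ 0.912900
step 5 [5y] swap r/1=1257/46487: DF=(1 − 1257/46487·(0.988900+0.943800+0.928800+0.912900))/(1+1257/46487) = 8743/10000 ≈ 0.874300
step 6 [6y] swap r/1=506/18323: DF=(1 − 506/18323·(0.988900+0.943800+0.928800+0.912900+0.874300))/(1+506/18323) = 4241/5000 ≈ 0.848200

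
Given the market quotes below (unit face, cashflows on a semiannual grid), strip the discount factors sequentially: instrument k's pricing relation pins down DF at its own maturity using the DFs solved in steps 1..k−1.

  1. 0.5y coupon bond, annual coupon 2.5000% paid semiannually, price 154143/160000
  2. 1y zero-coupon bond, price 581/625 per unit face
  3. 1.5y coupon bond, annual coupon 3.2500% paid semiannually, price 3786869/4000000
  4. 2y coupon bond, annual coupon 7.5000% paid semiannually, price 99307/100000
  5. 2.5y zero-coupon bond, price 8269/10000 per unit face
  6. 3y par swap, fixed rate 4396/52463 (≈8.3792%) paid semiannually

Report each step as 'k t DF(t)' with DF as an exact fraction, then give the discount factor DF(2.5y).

1 1/2 1903/2000
2 1 581/625
3 3/2 1803/2000
4 2 4283/5000
5 5/2 8269/10000
6 3 3901/5000
DF(2.5y) = 8269/10000 ≈ 0.826900

step 1 [0.5y] bond c/2=1/80: DF=(154143/160000 − 1/80·(0))/(1+1/80) = 1903/2000 ≈ 0.951500
step 2 [1y] zero: DF = P = 581/625 ≈ 0.929600
step 3 [1.5y] bond c/2=13/800: DF=(3786869/4000000 − 13/800·(0.951500+0.929600))/(1+13/800) = 1803/2000 ≈ 0.901500
step 4 [2y] bond c/2=3/80: DF=(99307/100000 − 3/80·(0.951500+0.929600+0.901500))/(1+3/80) = 4283/5000 ≈ 0.856600
step 5 [2.5y] zero: DF = P = 8269/10000 ≈ 0.826900
step 6 [3y] swap r/2=2198/52463: DF=(1 − 2198/52463·(0.951500+0.929600+0.901500+0.856600+0.826900))/(1+2198/52463) = 3901/5000 ≈ 0.780200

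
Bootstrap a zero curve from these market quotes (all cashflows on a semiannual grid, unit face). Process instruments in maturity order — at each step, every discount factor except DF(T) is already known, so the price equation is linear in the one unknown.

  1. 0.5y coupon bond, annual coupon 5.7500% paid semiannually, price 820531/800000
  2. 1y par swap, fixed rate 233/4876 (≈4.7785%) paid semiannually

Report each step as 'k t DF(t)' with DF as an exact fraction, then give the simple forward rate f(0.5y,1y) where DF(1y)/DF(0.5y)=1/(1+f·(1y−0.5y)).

step 1 [0.5y] bond c/2=23/800: DF=(820531/800000 − 23/800·(0))/(1+23/800) = 997/1000 ≈ 0.997000
step 2 [1y] swap r/2=233/9752: DF=(1 − 233/9752·(0.997000))/(1+233/9752) = 4767/5000 ≈ 0.953400

1 1/2 997/1000
2 1 4767/5000
f(0.5y,1y) = ((997/1000)/(4767/5000) − 1)/(1/2) = 436/4767 ≈ 9.1462%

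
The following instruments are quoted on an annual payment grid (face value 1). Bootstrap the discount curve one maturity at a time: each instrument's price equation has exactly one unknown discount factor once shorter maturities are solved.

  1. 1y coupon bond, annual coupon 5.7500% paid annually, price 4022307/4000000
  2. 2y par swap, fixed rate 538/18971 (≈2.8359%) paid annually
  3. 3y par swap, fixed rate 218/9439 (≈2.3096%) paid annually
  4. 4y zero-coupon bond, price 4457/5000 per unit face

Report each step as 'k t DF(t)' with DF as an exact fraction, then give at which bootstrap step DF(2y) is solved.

1 1 9509/10000
2 2 4731/5000
3 3 4673/5000
4 4 4457/5000
DF(2y) is solved at step 2

step 1 [1y] bond c/1=23/400: DF=(4022307/4000000 − 23/400·(0))/(1+23/400) = 9509/10000 ≈ 0.950900
step 2 [2y] swap r/1=538/18971: DF=(1 − 538/18971·(0.950900))/(1+538/18971) = 4731/5000 ≈ 0.946200
step 3 [3y] swap r/1=218/9439: DF=(1 − 218/9439·(0.950900+0.946200))/(1+218/9439) = 4673/5000 ≈ 0.934600
step 4 [4y] zero: DF = P = 4457/5000 ≈ 0.891400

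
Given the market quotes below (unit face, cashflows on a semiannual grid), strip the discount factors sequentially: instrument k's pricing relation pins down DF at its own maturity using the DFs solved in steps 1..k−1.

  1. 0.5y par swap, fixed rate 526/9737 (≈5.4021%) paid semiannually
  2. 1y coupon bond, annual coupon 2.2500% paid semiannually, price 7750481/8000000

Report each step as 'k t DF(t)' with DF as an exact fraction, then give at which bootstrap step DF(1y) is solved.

1 1/2 9737/10000
2 1 592/625
DF(1y) is solved at step 2

step 1 [0.5y] swap r/2=263/9737: DF=(1 − 263/9737·(0))/(1+263/9737) = 9737/10000 ≈ 0.973700
step 2 [1y] bond c/2=9/800: DF=(7750481/8000000 − 9/800·(0.973700))/(1+9/800) = 592/625 ≈ 0.947200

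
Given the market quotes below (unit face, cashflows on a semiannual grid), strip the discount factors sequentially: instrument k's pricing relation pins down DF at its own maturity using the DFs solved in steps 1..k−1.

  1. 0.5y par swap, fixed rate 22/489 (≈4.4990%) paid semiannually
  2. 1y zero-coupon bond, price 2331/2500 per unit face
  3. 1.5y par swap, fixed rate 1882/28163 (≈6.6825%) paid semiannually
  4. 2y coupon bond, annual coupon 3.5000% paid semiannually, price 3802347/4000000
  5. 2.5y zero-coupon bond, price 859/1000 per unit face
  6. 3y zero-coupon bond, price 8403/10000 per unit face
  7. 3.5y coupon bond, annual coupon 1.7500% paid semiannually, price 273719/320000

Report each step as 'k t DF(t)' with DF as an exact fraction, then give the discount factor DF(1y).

step 1 [0.5y] swap r/2=11/489: DF=(1 − 11/489·(0))/(1+11/489) = 489/500 ≈ 0.978000
step 2 [1y] zero: DF = P = 2331/2500 ≈ 0.932400
step 3 [1.5y] swap r/2=941/28163: DF=(1 − 941/28163·(0.978000+0.932400))/(1+941/28163) = 9059/10000 ≈ 0.905900
step 4 [2y] bond c/2=7/400: DF=(3802347/4000000 − 7/400·(0.978000+0.932400+0.905900))/(1+7/400) = 4429/5000 ≈ 0.885800
step 5 [2.5y] zero: DF = P = 859/1000 ≈ 0.859000
step 6 [3y] zero: DF = P = 8403/10000 ≈ 0.840300
step 7 [3.5y] bond c/2=7/800: DF=(273719/320000 − 7/800·(0.978000+0.932400+0.905900+0.885800+0.859000+0.840300))/(1+7/800) = 8011/10000 ≈ 0.801100

1 1/2 489/500
2 1 2331/2500
3 3/2 9059/10000
4 2 4429/5000
5 5/2 859/1000
6 3 8403/10000
7 7/2 8011/10000
DF(1y) = 2331/2500 ≈ 0.932400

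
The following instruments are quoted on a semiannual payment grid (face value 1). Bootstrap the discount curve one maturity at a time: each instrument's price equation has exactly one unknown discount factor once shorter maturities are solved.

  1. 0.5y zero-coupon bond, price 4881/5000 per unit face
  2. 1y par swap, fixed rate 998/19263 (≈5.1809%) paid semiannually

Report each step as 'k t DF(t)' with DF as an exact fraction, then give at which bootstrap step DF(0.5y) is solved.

1 1/2 4881/5000
2 1 9501/10000
DF(0.5y) is solved at step 1

step 1 [0.5y] zero: DF = P = 4881/5000 ≈ 0.976200
step 2 [1y] swap r/2=499/19263: DF=(1 − 499/19263·(0.976200))/(1+499/19263) = 9501/10000 ≈ 0.950100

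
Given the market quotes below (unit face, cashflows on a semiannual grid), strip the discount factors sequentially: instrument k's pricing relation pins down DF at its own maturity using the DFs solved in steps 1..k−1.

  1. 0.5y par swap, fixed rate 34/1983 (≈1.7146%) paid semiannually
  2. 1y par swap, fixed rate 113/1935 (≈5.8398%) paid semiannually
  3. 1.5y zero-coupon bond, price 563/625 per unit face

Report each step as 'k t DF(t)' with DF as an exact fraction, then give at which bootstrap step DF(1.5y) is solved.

1 1/2 1983/2000
2 1 1887/2000
3 3/2 563/625
DF(1.5y) is solved at step 3

step 1 [0.5y] swap r/2=17/1983: DF=(1 − 17/1983·(0))/(1+17/1983) = 1983/2000 ≈ 0.991500
step 2 [1y] swap r/2=113/3870: DF=(1 − 113/3870·(0.991500))/(1+113/3870) = 1887/2000 ≈ 0.943500
step 3 [1.5y] zero: DF = P = 563/625 ≈ 0.900800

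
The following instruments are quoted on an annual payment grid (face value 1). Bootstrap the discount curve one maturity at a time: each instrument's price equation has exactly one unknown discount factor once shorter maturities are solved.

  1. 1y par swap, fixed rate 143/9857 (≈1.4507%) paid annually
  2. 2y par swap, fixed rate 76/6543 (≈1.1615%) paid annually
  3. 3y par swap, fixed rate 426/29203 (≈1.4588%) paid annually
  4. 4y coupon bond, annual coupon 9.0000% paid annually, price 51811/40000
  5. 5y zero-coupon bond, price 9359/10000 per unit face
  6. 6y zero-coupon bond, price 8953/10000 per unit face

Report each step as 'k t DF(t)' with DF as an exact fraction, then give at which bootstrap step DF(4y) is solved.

step 1 [1y] swap r/1=143/9857: DF=(1 − 143/9857·(0))/(1+143/9857) = 9857/10000 ≈ 0.985700
step 2 [2y] swap r/1=76/6543: DF=(1 − 76/6543·(0.985700))/(1+76/6543) = 2443/2500 ≈ 0.977200
step 3 [3y] swap r/1=426/29203: DF=(1 − 426/29203·(0.985700+0.977200))/(1+426/29203) = 4787/5000 ≈ 0.957400
step 4 [4y] bond c/1=9/100: DF=(51811/40000 − 9/100·(0.985700+0.977200+0.957400))/(1+9/100) = 592/625 ≈ 0.947200
step 5 [5y] zero: DF = P = 9359/10000 ≈ 0.935900
step 6 [6y] zero: DF = P = 8953/10000 ≈ 0.895300

1 1 9857/10000
2 2 2443/2500
3 3 4787/5000
4 4 592/625
5 5 9359/10000
6 6 8953/10000
DF(4y) is solved at step 4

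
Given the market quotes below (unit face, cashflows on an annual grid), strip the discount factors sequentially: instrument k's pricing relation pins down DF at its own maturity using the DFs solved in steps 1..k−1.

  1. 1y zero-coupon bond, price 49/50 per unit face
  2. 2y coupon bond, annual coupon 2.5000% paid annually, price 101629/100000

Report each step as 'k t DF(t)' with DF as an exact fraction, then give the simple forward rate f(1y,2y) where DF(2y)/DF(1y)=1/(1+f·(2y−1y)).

1 1 49/50
2 2 2419/2500
f(1y,2y) = ((49/50)/(2419/2500) − 1)/(1) = 31/2419 ≈ 1.2815%

step 1 [1y] zero: DF = P = 49/50 ≈ 0.980000
step 2 [2y] bond c/1=1/40: DF=(101629/100000 − 1/40·(0.980000))/(1+1/40) = 2419/2500 ≈ 0.967600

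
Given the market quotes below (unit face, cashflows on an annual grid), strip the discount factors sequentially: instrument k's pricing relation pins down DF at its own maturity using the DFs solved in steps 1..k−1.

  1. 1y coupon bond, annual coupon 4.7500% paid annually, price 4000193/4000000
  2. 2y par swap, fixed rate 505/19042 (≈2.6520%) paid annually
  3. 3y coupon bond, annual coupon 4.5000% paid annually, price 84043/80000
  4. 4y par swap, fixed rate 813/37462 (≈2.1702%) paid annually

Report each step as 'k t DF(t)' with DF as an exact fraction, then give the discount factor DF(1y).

1 1 9547/10000
2 2 1899/2000
3 3 9233/10000
4 4 9187/10000
DF(1y) = 9547/10000 ≈ 0.954700

step 1 [1y] bond c/1=19/400: DF=(4000193/4000000 − 19/400·(0))/(1+19/400) = 9547/10000 ≈ 0.954700
step 2 [2y] swap r/1=505/19042: DF=(1 − 505/19042·(0.954700))/(1+505/19042) = 1899/2000 ≈ 0.949500
step 3 [3y] bond c/1=9/200: DF=(84043/80000 − 9/200·(0.954700+0.949500))/(1+9/200) = 9233/10000 ≈ 0.923300
step 4 [4y] swap r/1=813/37462: DF=(1 − 813/37462·(0.954700+0.949500+0.923300))/(1+813/37462) = 9187/10000 ≈ 0.918700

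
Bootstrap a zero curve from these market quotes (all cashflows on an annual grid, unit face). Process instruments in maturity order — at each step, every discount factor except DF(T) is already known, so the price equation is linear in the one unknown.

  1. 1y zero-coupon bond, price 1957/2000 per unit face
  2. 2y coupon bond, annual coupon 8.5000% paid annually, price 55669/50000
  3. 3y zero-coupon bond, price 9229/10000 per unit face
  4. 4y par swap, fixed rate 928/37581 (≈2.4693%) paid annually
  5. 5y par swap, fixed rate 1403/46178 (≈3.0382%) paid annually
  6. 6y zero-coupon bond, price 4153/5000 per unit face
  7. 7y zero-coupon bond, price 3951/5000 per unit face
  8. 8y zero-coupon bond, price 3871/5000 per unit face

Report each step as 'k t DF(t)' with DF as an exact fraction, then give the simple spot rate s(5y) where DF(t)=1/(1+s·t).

1 1 1957/2000
2 2 1899/2000
3 3 9229/10000
4 4 567/625
5 5 8597/10000
6 6 4153/5000
7 7 3951/5000
8 8 3871/5000
s(5y) = (1/(8597/10000) − 1)/(5) = 1403/42985 ≈ 3.2639%

step 1 [1y] zero: DF = P = 1957/2000 ≈ 0.978500
step 2 [2y] bond c/1=17/200: DF=(55669/50000 − 17/200·(0.978500))/(1+17/200) = 1899/2000 ≈ 0.949500
step 3 [3y] zero: DF = P = 9229/10000 ≈ 0.922900
step 4 [4y] swap r/1=928/37581: DF=(1 − 928/37581·(0.978500+0.949500+0.922900))/(1+928/37581) = 567/625 ≈ 0.907200
step 5 [5y] swap r/1=1403/46178: DF=(1 − 1403/46178·(0.978500+0.949500+0.922900+0.907200))/(1+1403/46178) = 8597/10000 ≈ 0.859700
step 6 [6y] zero: DF = P = 4153/5000 ≈ 0.830600
step 7 [7y] zero: DF = P = 3951/5000 ≈ 0.790200
step 8 [8y] zero: DF = P = 3871/5000 ≈ 0.774200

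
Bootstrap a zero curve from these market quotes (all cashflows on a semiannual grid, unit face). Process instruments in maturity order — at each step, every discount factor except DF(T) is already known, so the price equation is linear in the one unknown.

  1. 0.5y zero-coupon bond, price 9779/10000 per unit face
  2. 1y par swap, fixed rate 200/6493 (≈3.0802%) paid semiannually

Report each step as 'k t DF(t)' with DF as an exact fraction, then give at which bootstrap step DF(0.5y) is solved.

1 1/2 9779/10000
2 1 97/100
DF(0.5y) is solved at step 1

step 1 [0.5y] zero: DF = P = 9779/10000 ≈ 0.977900
step 2 [1y] swap r/2=100/6493: DF=(1 − 100/6493·(0.977900))/(1+100/6493) = 97/100 ≈ 0.970000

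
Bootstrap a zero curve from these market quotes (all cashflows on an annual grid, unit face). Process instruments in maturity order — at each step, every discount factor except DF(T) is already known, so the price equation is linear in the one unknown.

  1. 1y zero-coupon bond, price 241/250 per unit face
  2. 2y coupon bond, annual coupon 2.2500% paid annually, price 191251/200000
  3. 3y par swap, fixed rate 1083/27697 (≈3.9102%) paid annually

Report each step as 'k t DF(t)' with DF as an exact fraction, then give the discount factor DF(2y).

step 1 [1y] zero: DF = P = 241/250 ≈ 0.964000
step 2 [2y] bond c/1=9/400: DF=(191251/200000 − 9/400·(0.964000))/(1+9/400) = 457/500 ≈ 0.914000
step 3 [3y] swap r/1=1083/27697: DF=(1 − 1083/27697·(0.964000+0.914000))/(1+1083/27697) = 8917/10000 ≈ 0.891700

1 1 241/250
2 2 457/500
3 3 8917/10000
DF(2y) = 457/500 ≈ 0.914000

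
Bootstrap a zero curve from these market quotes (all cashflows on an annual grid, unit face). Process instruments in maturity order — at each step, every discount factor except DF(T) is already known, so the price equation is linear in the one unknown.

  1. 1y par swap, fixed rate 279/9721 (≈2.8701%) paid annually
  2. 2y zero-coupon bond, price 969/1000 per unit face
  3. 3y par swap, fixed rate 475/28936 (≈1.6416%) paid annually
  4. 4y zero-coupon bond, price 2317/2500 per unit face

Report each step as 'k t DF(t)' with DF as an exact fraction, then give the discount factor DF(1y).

step 1 [1y] swap r/1=279/9721: DF=(1 − 279/9721·(0))/(1+279/9721) = 9721/10000 ≈ 0.972100
step 2 [2y] zero: DF = P = 969/1000 ≈ 0.969000
step 3 [3y] swap r/1=475/28936: DF=(1 − 475/28936·(0.972100+0.969000))/(1+475/28936) = 381/400 ≈ 0.952500
step 4 [4y] zero: DF = P = 2317/2500 ≈ 0.926800

1 1 9721/10000
2 2 969/1000
3 3 381/400
4 4 2317/2500
DF(1y) = 9721/10000 ≈ 0.972100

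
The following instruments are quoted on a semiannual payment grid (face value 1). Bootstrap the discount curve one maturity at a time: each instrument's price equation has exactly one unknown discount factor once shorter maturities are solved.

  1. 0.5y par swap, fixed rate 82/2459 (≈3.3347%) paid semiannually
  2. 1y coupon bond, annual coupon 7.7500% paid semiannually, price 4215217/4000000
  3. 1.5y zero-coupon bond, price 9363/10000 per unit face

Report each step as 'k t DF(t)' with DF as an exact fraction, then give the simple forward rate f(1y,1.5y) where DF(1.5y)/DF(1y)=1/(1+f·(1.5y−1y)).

step 1 [0.5y] swap r/2=41/2459: DF=(1 − 41/2459·(0))/(1+41/2459) = 2459/2500 ≈ 0.983600
step 2 [1y] bond c/2=31/800: DF=(4215217/4000000 − 31/800·(0.983600))/(1+31/800) = 4889/5000 ≈ 0.977800
step 3 [1.5y] zero: DF = P = 9363/10000 ≈ 0.936300

1 1/2 2459/2500
2 1 4889/5000
3 3/2 9363/10000
f(1y,1.5y) = ((4889/5000)/(9363/10000) − 1)/(1/2) = 830/9363 ≈ 8.8647%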